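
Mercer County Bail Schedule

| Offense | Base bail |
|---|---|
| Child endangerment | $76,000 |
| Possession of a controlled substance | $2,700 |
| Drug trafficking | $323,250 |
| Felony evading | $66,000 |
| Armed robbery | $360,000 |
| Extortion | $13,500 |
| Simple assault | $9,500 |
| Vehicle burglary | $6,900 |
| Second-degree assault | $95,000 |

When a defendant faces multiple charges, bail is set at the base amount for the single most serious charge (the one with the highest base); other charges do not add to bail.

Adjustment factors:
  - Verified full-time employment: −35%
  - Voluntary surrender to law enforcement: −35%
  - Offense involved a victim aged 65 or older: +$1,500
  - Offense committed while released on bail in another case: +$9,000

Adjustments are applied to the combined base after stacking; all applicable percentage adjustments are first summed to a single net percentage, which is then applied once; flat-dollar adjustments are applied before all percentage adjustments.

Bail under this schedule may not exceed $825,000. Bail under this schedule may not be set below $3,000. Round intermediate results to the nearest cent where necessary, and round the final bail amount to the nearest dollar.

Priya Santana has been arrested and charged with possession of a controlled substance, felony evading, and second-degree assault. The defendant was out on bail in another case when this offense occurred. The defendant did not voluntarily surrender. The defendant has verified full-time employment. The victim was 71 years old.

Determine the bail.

$68,575

Base amounts from the schedule: possession of a controlled substance $2,700; felony evading $66,000; second-degree assault $95,000.
Stacking rule: use the highest base only. Highest is second-degree assault at $95,000. Combined base = $95,000.
Offense involved a victim aged 65 or older (+$1,500 flat): $95,000 + $1,500 = $96,500.
Offense committed while released on bail in another case (+$9,000 flat): $96,500 + $9,000 = $105,500.
Verified full-time employment (−35%): $105,500 × 0.65 = $68,575.
$68,575 is within the $825,000 maximum.
$68,575 is at or above the $3,000 minimum.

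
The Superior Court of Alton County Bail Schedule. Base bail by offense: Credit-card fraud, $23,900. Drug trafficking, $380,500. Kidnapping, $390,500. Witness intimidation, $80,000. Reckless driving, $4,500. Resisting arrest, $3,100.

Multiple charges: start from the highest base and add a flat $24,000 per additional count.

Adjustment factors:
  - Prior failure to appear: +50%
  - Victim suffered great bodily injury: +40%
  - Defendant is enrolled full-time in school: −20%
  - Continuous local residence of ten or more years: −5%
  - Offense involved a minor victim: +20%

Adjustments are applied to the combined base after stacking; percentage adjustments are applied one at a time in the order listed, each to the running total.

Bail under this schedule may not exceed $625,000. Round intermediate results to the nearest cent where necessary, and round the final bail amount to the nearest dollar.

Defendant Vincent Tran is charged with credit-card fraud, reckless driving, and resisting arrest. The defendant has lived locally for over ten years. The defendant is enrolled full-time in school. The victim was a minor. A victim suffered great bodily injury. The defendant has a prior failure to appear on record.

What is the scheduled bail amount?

$137,703

Base amounts from the schedule: credit-card fraud $23,900; reckless driving $4,500; resisting arrest $3,100.
Stacking rule: highest base plus $24,000 per additional charge. Highest is credit-card fraud at $23,900; 2 additional charges → +$48,000. Combined base = $71,900.
Prior failure to appear (+50%): $71,900 × 1.5 = $107,850.
Victim suffered great bodily injury (+40%): $107,850 × 1.4 = $150,990.
Defendant is enrolled full-time in school (−20%): $150,990 × 0.8 = $120,792.
Continuous local residence of ten or more years (−5%): $120,792 × 0.95 = $114,752.40.
Offense involved a minor victim (+20%): $114,752.40 × 1.2 = $137,702.88.
$137,702.88 is within the $625,000 maximum.
Rounded to the nearest dollar: $137,703.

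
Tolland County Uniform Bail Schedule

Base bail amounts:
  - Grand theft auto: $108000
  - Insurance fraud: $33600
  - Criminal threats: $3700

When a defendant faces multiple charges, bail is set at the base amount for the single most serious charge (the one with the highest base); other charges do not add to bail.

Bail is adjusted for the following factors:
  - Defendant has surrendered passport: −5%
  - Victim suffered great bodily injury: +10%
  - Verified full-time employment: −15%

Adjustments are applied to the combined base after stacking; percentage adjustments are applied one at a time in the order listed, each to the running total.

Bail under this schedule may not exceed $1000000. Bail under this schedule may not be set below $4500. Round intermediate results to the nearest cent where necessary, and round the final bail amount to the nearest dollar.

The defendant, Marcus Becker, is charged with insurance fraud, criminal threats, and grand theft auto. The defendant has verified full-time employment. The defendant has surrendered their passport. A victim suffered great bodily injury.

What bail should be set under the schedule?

Base amounts from the schedule: insurance fraud $33600; criminal threats $3700; grand theft auto $108000.
Stacking rule: use the highest base only. Highest is grand theft auto at $108000. Combined base = $108000.
Defendant has surrendered passport (−5%): $108000 × 0.95 = $102600.
Victim suffered great bodily injury (+10%): $102600 × 1.1 = $112860.
Verified full-time employment (−15%): $112860 × 0.85 = $95931.
$95931 is within the $1000000 maximum.
$95931 is at or above the $4500 minimum.

$95931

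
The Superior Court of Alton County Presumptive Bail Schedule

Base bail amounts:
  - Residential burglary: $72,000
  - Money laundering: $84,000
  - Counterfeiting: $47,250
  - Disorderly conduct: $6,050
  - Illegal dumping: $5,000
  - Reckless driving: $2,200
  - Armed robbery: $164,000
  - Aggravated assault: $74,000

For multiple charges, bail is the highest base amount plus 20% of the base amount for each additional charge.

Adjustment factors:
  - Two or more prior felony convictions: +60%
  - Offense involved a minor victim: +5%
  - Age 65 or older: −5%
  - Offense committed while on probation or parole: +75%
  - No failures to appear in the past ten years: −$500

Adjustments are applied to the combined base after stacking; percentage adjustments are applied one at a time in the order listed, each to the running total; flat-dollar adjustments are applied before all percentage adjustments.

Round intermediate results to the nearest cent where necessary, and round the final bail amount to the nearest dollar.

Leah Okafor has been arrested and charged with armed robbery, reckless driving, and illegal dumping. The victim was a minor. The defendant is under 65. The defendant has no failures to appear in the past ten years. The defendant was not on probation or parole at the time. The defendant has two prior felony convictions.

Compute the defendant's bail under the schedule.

Base amounts from the schedule: armed robbery $164,000; reckless driving $2,200; illegal dumping $5,000.
Stacking rule: highest base plus 20% of each additional charge. Highest is armed robbery at $164,000. Additional: $2,200 × 20% = $440; $5,000 × 20% = $1,000. Combined base = $164,000 + $1,440 = $165,440.
No failures to appear in the past ten years (−$500 flat): $165,440 − $500 = $164,940.
Two or more prior felony convictions (+60%): $164,940 × 1.6 = $263,904.
Offense involved a minor victim (+5%): $263,904 × 1.05 = $277,099.20.
Rounded to the nearest dollar: $277,099.

$277,099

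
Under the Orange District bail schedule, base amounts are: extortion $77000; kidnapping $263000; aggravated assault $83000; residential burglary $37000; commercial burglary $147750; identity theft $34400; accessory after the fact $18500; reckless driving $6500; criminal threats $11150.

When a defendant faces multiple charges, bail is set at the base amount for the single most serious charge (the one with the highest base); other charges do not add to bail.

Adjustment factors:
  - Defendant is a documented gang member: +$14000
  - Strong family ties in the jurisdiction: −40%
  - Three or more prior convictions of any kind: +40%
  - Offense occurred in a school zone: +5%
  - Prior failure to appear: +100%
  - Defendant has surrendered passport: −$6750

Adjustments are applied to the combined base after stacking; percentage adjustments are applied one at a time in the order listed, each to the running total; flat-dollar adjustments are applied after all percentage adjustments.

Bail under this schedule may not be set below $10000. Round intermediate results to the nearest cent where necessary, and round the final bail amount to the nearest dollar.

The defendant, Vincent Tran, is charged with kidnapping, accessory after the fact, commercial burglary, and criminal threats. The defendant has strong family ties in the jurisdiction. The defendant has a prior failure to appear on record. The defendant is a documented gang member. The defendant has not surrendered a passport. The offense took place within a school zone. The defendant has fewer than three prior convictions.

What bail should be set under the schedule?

$345380

Base amounts from the schedule: kidnapping $263000; accessory after the fact $18500; commercial burglary $147750; criminal threats $11150.
Stacking rule: use the highest base only. Highest is kidnapping at $263000. Combined base = $263000.
Strong family ties in the jurisdiction (−40%): $263000 × 0.6 = $157800.
Offense occurred in a school zone (+5%): $157800 × 1.05 = $165690.
Prior failure to appear (+100%): $165690 × 2 = $331380.
Defendant is a documented gang member (+$14000 flat): $331380 + $14000 = $345380.
$345380 is at or above the $10000 minimum.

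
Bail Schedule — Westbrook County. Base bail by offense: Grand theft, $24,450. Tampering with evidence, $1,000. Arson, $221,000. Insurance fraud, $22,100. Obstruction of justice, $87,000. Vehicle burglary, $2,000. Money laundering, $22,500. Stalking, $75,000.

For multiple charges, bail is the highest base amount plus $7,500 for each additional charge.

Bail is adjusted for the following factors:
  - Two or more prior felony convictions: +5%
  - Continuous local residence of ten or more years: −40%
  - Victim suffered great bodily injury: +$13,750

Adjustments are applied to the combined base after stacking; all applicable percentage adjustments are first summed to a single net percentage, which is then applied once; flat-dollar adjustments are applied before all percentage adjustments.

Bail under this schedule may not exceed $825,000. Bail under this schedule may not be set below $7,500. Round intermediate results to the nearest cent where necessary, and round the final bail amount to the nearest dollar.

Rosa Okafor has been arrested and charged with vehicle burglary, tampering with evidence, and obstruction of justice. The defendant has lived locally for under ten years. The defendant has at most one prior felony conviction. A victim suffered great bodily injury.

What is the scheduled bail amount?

$115,750

Base amounts from the schedule: vehicle burglary $2,000; tampering with evidence $1,000; obstruction of justice $87,000.
Stacking rule: highest base plus $7,500 per additional charge. Highest is obstruction of justice at $87,000; 2 additional charges → +$15,000. Combined base = $102,000.
Victim suffered great bodily injury (+$13,750 flat): $102,000 + $13,750 = $115,750.
$115,750 is within the $825,000 maximum.
$115,750 is at or above the $7,500 minimum.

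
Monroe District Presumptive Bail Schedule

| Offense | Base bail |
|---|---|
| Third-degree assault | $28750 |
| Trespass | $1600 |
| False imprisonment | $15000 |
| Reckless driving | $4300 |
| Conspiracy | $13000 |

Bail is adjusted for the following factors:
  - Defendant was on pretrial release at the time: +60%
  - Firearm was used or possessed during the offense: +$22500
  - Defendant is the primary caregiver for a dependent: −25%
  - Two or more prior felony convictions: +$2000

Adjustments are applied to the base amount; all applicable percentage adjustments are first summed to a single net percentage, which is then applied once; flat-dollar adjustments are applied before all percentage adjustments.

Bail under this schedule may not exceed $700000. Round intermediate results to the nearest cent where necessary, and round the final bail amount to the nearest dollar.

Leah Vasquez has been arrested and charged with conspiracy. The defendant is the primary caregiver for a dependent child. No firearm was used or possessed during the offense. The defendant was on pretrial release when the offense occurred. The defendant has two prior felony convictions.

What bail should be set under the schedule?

Base amounts from the schedule: conspiracy $13000.
Single charge. Combined base = $13000.
Two or more prior felony convictions (+$2000 flat): $13000 + $2000 = $15000.
Net percentage adjustment: +60% −25% = +35%. $15000 × 1.35 = $20250.
$20250 is within the $700000 maximum.

$20250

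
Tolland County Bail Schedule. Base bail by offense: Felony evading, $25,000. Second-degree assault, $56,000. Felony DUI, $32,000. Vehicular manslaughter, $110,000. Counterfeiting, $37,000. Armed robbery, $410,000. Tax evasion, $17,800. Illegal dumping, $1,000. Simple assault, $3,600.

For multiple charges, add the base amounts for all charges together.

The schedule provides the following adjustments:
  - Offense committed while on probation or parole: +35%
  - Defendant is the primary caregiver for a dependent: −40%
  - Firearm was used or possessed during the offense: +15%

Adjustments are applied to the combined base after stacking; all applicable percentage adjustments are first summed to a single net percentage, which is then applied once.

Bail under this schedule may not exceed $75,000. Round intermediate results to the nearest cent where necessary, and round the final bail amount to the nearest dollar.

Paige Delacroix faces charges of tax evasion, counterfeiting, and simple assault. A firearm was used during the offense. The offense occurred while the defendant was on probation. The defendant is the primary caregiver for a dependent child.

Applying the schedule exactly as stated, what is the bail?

Base amounts from the schedule: tax evasion $17,800; counterfeiting $37,000; simple assault $3,600.
Stacking rule: sum of all bases. $17,800 + $37,000 + $3,600 = $58,400.
Net percentage adjustment: +35% −40% +15% = +10%. $58,400 × 1.1 = $64,240.
$64,240 is within the $75,000 maximum.

$64,240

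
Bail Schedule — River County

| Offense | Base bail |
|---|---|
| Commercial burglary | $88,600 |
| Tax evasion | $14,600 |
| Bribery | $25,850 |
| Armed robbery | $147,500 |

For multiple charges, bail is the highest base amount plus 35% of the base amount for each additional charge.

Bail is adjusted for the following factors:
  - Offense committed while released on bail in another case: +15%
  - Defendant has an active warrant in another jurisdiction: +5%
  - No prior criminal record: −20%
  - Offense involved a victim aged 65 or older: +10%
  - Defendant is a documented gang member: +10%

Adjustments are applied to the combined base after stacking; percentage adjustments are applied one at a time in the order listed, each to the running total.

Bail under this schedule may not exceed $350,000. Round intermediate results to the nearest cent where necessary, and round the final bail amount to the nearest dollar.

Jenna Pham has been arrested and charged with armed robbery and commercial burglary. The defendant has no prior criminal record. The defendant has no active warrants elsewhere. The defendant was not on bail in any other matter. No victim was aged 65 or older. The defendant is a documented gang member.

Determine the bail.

$157,089

Base amounts from the schedule: armed robbery $147,500; commercial burglary $88,600.
Stacking rule: highest base plus 35% of each additional charge. Highest is armed robbery at $147,500. Additional: $88,600 × 35% = $31,010. Combined base = $147,500 + $31,010 = $178,510.
No prior criminal record (−20%): $178,510 × 0.8 = $142,808.
Defendant is a documented gang member (+10%): $142,808 × 1.1 = $157,088.80.
$157,088.80 is within the $350,000 maximum.
Rounded to the nearest dollar: $157,089.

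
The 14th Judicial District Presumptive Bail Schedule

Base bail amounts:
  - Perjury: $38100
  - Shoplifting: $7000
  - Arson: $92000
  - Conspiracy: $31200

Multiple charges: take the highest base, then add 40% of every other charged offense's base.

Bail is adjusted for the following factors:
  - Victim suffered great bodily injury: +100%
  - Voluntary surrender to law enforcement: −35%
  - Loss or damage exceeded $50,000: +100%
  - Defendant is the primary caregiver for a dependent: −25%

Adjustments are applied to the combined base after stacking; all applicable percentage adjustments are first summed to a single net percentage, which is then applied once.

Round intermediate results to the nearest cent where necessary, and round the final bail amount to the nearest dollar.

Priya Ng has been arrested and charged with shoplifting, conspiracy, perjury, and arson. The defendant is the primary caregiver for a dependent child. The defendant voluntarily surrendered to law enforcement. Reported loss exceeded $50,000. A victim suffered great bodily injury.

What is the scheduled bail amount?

$294048

Base amounts from the schedule: shoplifting $7000; conspiracy $31200; perjury $38100; arson $92000.
Stacking rule: highest base plus 40% of each additional charge. Highest is arson at $92000. Additional: $7000 × 40% = $2800; $31200 × 40% = $12480; $38100 × 40% = $15240. Combined base = $92000 + $30520 = $122520.
Net percentage adjustment: +100% −35% +100% −25% = +140%. $122520 × 2.4 = $294048.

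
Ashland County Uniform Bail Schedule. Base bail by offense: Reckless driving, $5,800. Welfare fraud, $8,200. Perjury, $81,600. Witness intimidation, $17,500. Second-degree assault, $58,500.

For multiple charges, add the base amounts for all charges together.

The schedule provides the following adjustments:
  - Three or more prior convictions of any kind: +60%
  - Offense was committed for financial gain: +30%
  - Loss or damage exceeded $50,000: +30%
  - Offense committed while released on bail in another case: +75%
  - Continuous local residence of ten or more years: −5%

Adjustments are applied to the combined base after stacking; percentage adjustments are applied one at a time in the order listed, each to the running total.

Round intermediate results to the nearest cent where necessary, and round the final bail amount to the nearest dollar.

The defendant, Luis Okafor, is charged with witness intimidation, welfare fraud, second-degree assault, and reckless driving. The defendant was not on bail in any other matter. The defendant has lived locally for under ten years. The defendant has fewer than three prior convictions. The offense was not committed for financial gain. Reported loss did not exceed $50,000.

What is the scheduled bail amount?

Base amounts from the schedule: witness intimidation $17,500; welfare fraud $8,200; second-degree assault $58,500; reckless driving $5,800.
Stacking rule: sum of all bases. $17,500 + $8,200 + $58,500 + $5,800 = $90,000.
No adjustment factors apply to this defendant.

$90,000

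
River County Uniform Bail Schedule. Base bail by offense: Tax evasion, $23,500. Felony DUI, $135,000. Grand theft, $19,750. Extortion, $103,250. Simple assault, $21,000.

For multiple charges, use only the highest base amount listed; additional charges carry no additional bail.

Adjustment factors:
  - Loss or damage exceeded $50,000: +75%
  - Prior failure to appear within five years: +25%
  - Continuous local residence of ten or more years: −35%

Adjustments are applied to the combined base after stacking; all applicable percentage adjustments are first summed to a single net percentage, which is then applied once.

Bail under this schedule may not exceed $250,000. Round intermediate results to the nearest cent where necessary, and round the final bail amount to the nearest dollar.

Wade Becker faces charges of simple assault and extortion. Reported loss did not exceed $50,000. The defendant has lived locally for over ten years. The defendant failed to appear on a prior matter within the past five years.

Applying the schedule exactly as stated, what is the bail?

Base amounts from the schedule: simple assault $21,000; extortion $103,250.
Stacking rule: use the highest base only. Highest is extortion at $103,250. Combined base = $103,250.
Net percentage adjustment: +25% −35% = −10%. $103,250 × 0.9 = $92,925.
$92,925 is within the $250,000 maximum.

$92,925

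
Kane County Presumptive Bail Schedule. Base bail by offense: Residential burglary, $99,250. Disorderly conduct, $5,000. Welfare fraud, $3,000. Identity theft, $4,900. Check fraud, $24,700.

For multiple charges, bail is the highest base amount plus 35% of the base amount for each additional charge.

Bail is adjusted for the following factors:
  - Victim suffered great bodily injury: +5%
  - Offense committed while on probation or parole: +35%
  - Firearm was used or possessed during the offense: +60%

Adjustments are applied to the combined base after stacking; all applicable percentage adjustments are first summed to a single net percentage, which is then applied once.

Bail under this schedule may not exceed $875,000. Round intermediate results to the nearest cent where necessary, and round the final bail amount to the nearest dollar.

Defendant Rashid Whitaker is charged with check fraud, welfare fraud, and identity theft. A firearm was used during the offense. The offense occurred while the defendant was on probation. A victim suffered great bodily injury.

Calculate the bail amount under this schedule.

Base amounts from the schedule: check fraud $24,700; welfare fraud $3,000; identity theft $4,900.
Stacking rule: highest base plus 35% of each additional charge. Highest is check fraud at $24,700. Additional: $3,000 × 35% = $1,050; $4,900 × 35% = $1,715. Combined base = $24,700 + $2,765 = $27,465.
Net percentage adjustment: +5% +35% +60% = +100%. $27,465 × 2 = $54,930.
$54,930 is within the $875,000 maximum.

$54,930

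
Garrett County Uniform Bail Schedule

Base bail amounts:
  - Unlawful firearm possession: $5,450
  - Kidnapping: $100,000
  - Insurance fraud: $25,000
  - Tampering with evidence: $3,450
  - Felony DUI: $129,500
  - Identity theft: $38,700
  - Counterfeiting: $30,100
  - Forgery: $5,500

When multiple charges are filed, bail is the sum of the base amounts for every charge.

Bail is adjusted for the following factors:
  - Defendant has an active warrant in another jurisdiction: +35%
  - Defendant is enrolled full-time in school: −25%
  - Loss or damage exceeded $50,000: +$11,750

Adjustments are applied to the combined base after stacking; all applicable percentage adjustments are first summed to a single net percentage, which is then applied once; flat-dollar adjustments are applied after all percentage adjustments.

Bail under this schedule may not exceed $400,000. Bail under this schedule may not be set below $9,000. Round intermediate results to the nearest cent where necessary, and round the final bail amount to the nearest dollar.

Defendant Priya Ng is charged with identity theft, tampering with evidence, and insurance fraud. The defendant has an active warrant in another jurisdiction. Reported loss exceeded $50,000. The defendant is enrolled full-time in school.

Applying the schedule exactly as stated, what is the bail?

$85,615

Base amounts from the schedule: identity theft $38,700; tampering with evidence $3,450; insurance fraud $25,000.
Stacking rule: sum of all bases. $38,700 + $3,450 + $25,000 = $67,150.
Net percentage adjustment: +35% −25% = +10%. $67,150 × 1.1 = $73,865.
Loss or damage exceeded $50,000 (+$11,750 flat): $73,865 + $11,750 = $85,615.
$85,615 is within the $400,000 maximum.
$85,615 is at or above the $9,000 minimum.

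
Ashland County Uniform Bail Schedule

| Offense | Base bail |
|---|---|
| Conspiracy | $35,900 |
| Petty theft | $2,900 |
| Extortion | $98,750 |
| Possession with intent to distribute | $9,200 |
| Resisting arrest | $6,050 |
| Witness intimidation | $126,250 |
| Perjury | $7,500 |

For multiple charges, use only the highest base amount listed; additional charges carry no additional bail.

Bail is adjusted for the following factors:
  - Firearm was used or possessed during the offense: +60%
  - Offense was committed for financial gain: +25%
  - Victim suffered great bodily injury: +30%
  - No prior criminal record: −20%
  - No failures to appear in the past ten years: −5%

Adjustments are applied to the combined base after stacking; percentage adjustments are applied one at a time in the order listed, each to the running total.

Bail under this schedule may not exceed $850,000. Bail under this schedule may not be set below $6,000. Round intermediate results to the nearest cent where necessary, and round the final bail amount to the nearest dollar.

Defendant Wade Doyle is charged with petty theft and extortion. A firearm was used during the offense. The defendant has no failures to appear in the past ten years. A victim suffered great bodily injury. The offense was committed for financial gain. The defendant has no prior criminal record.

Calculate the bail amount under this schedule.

Base amounts from the schedule: petty theft $2,900; extortion $98,750.
Stacking rule: use the highest base only. Highest is extortion at $98,750. Combined base = $98,750.
Firearm was used or possessed during the offense (+60%): $98,750 × 1.6 = $158,000.
Offense was committed for financial gain (+25%): $158,000 × 1.25 = $197,500.
Victim suffered great bodily injury (+30%): $197,500 × 1.3 = $256,750.
No prior criminal record (−20%): $256,750 × 0.8 = $205,400.
No failures to appear in the past ten years (−5%): $205,400 × 0.95 = $195,130.
$195,130 is within the $850,000 maximum.
$195,130 is at or above the $6,000 minimum.

$195,130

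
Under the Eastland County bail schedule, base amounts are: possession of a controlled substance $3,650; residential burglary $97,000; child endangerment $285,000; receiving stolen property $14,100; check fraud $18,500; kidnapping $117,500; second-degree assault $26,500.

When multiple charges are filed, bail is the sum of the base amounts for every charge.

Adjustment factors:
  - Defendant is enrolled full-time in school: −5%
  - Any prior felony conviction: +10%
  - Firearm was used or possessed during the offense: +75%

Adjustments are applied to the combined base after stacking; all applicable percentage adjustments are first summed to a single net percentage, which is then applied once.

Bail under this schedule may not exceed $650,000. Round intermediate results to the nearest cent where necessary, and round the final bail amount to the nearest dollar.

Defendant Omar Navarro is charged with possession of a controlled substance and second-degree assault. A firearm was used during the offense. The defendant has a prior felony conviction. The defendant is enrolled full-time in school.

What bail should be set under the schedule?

Base amounts from the schedule: possession of a controlled substance $3,650; second-degree assault $26,500.
Stacking rule: sum of all bases. $3,650 + $26,500 = $30,150.
Net percentage adjustment: −5% +10% +75% = +80%. $30,150 × 1.8 = $54,270.
$54,270 is within the $650,000 maximum.

$54,270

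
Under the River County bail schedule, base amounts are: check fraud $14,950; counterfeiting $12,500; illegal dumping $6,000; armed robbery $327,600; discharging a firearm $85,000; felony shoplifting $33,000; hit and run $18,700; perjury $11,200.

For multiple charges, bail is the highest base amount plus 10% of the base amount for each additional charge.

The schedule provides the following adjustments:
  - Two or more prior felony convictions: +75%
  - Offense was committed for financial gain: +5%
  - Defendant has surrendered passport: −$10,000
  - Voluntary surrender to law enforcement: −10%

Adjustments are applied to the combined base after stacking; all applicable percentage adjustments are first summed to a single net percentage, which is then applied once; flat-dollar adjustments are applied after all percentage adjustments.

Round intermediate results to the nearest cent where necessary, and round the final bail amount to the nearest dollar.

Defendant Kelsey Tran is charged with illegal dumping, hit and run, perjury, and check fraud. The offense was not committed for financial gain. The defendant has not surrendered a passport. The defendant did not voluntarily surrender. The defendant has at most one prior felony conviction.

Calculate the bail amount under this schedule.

$21,915

Base amounts from the schedule: illegal dumping $6,000; hit and run $18,700; perjury $11,200; check fraud $14,950.
Stacking rule: highest base plus 10% of each additional charge. Highest is hit and run at $18,700. Additional: $6,000 × 10% = $600; $11,200 × 10% = $1,120; $14,950 × 10% = $1,495. Combined base = $18,700 + $3,215 = $21,915.
No adjustment factors apply to this defendant.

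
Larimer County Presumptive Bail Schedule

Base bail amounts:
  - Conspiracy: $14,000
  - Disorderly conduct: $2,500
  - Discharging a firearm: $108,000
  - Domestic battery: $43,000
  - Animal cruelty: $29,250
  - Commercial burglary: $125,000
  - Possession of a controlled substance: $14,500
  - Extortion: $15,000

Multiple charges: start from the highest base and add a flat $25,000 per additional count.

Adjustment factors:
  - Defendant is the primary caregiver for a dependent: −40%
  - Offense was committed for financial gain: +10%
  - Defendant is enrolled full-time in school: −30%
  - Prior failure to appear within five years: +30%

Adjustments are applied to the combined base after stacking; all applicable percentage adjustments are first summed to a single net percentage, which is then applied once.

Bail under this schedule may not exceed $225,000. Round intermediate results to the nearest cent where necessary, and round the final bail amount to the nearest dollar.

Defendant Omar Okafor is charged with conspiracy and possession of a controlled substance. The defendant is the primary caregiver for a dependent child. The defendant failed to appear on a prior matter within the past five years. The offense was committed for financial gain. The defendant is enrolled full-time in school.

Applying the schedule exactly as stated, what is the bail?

$27,650

Base amounts from the schedule: conspiracy $14,000; possession of a controlled substance $14,500.
Stacking rule: highest base plus $25,000 per additional charge. Highest is possession of a controlled substance at $14,500; 1 additional charge → +$25,000. Combined base = $39,500.
Net percentage adjustment: −40% +10% −30% +30% = −30%. $39,500 × 0.7 = $27,650.
$27,650 is within the $225,000 maximum.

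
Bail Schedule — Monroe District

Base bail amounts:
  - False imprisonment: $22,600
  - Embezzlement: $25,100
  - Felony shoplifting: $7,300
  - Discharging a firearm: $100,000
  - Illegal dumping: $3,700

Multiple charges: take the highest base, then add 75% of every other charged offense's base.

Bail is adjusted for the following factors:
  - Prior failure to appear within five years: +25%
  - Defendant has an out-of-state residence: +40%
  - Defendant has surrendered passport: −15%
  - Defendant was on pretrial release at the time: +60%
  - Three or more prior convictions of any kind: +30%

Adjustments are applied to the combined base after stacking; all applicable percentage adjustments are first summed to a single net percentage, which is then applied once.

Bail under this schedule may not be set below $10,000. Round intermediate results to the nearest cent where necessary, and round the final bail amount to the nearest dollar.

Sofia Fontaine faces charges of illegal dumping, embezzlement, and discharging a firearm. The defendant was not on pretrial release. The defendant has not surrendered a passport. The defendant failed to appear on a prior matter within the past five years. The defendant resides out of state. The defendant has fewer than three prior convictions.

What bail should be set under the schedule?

$200,640

Base amounts from the schedule: illegal dumping $3,700; embezzlement $25,100; discharging a firearm $100,000.
Stacking rule: highest base plus 75% of each additional charge. Highest is discharging a firearm at $100,000. Additional: $3,700 × 75% = $2,775; $25,100 × 75% = $18,825. Combined base = $100,000 + $21,600 = $121,600.
Net percentage adjustment: +25% +40% = +65%. $121,600 × 1.65 = $200,640.
$200,640 is at or above the $10,000 minimum.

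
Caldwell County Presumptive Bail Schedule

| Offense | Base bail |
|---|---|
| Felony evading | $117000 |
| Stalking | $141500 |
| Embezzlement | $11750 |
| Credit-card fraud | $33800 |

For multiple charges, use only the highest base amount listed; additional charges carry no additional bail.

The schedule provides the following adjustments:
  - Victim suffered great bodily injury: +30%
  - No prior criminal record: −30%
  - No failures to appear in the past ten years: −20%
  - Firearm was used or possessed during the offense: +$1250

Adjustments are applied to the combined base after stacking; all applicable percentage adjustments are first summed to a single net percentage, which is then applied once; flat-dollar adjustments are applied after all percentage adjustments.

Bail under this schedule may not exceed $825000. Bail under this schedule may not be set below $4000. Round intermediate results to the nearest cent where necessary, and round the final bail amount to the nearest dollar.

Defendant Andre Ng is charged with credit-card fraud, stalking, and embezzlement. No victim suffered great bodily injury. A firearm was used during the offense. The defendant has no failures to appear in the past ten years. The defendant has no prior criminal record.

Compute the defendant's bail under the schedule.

$72000

Base amounts from the schedule: credit-card fraud $33800; stalking $141500; embezzlement $11750.
Stacking rule: use the highest base only. Highest is stalking at $141500. Combined base = $141500.
Net percentage adjustment: −30% −20% = −50%. $141500 × 0.5 = $70750.
Firearm was used or possessed during the offense (+$1250 flat): $70750 + $1250 = $72000.
$72000 is within the $825000 maximum.
$72000 is at or above the $4000 minimum.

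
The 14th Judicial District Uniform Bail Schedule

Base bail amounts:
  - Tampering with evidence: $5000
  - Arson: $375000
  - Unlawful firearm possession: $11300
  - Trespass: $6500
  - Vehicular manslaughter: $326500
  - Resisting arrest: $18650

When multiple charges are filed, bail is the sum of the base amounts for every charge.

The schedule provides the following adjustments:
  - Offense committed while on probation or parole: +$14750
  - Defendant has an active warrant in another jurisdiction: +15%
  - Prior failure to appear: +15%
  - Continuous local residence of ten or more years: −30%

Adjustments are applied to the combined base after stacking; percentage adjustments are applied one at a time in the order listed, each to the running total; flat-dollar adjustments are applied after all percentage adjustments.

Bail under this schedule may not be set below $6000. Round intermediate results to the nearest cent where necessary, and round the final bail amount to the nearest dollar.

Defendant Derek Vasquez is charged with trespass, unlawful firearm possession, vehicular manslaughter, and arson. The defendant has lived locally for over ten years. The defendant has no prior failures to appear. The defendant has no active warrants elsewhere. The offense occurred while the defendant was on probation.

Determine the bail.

Base amounts from the schedule: trespass $6500; unlawful firearm possession $11300; vehicular manslaughter $326500; arson $375000.
Stacking rule: sum of all bases. $6500 + $11300 + $326500 + $375000 = $719300.
Continuous local residence of ten or more years (−30%): $719300 × 0.7 = $503510.
Offense committed while on probation or parole (+$14750 flat): $503510 + $14750 = $518260.
$518260 is at or above the $6000 minimum.

$518260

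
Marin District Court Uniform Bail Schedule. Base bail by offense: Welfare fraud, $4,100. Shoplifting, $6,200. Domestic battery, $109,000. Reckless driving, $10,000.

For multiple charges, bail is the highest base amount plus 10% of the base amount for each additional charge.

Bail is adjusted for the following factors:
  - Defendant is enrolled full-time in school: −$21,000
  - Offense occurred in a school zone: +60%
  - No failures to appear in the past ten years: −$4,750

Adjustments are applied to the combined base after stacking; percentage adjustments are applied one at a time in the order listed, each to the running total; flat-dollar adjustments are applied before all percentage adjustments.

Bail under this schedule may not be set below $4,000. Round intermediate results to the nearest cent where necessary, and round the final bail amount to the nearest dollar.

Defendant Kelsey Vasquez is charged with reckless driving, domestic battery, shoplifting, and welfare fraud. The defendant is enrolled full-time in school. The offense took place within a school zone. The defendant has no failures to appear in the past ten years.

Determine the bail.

$136,448

Base amounts from the schedule: reckless driving $10,000; domestic battery $109,000; shoplifting $6,200; welfare fraud $4,100.
Stacking rule: highest base plus 10% of each additional charge. Highest is domestic battery at $109,000. Additional: $10,000 × 10% = $1,000; $6,200 × 10% = $620; $4,100 × 10% = $410. Combined base = $109,000 + $2,030 = $111,030.
Defendant is enrolled full-time in school (−$21,000 flat): $111,030 − $21,000 = $90,030.
No failures to appear in the past ten years (−$4,750 flat): $90,030 − $4,750 = $85,280.
Offense occurred in a school zone (+60%): $85,280 × 1.6 = $136,448.
$136,448 is at or above the $4,000 minimum.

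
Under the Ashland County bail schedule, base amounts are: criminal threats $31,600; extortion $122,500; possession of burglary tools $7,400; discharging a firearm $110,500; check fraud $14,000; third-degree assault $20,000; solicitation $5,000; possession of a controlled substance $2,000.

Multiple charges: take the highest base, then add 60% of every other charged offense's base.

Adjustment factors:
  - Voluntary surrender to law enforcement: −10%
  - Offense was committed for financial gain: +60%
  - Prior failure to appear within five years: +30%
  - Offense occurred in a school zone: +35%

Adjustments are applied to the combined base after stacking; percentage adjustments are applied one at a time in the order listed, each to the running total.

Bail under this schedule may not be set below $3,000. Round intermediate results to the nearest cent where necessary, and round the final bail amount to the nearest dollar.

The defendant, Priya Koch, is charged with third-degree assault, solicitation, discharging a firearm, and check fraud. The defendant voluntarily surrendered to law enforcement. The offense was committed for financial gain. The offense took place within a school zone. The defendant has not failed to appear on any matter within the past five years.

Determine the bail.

$260,302

Base amounts from the schedule: third-degree assault $20,000; solicitation $5,000; discharging a firearm $110,500; check fraud $14,000.
Stacking rule: highest base plus 60% of each additional charge. Highest is discharging a firearm at $110,500. Additional: $20,000 × 60% = $12,000; $5,000 × 60% = $3,000; $14,000 × 60% = $8,400. Combined base = $110,500 + $23,400 = $133,900.
Voluntary surrender to law enforcement (−10%): $133,900 × 0.9 = $120,510.
Offense was committed for financial gain (+60%): $120,510 × 1.6 = $192,816.
Offense occurred in a school zone (+35%): $192,816 × 1.35 = $260,301.60.
$260,301.60 is at or above the $3,000 minimum.
Rounded to the nearest dollar: $260,302.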